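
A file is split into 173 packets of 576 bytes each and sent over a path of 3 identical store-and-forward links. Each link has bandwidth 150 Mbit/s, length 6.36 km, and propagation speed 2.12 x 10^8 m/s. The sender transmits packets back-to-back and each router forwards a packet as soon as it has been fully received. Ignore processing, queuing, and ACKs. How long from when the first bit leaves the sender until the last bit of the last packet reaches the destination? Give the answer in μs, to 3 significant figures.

5470 μs

Per-hop transmission t_tx = L/R = 4608/150000000 = 30.72 μs.
Per-hop propagation t_prop = 6360/212000000 = 30 μs.
Pipeline fill: first packet needs 3·t_tx to clear all hops; remaining 172 packets each add one t_tx.
Total = (3+173-1)·t_tx + 3·t_prop = 175·30.72 + 3·30 = 5470 μs.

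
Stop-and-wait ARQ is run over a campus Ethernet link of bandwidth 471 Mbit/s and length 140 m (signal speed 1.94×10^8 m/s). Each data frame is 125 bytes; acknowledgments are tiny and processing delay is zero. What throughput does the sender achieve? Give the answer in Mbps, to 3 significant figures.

280 Mbps

t_tx = L/R = 1000/471000000 = 2.12314e-06 s.
t_prop = 140/194000000 = 7.21649e-07 s; RTT = 1.4433e-06 s.
Cycle = t_tx + RTT = 3.56644e-06 s.
Throughput = L / cycle = 1000 / 3.56644e-06 = 280 Mbps.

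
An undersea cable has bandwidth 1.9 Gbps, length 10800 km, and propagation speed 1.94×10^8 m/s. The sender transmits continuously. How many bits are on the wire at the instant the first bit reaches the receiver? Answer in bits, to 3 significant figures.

Propagation delay = 10800000 / 194000000 = 0.0556701 s.
BDP = R × t_prop = 1900000000 × 0.0556701 = 105773000 bits.

106000000 bits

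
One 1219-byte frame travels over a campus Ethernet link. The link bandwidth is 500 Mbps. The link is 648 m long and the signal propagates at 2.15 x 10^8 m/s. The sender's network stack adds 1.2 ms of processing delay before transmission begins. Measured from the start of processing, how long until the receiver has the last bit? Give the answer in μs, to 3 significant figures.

1220 μs

L = 1219 × 8 = 9752 bits.
Transmission delay = L/R = 9752 / 500000000 = 19.504 μs.
Propagation delay = d/s = 648 m / 215000000 m/s = 3.01395 μs.
Plus processing delay 1.2 ms = 1200 μs.
Total = 1220 μs.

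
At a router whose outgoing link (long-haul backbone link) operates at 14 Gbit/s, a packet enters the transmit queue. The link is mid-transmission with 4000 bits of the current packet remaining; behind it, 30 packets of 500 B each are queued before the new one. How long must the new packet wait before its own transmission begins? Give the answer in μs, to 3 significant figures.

8.86 μs

Each queued packet: L/R = 4000/14000000000 = 0.285714 μs.
30 queued → 8.57143 μs.
Plus remaining 4000 bits of current packet: 0.285714 μs.
Queuing delay = 8.86 μs.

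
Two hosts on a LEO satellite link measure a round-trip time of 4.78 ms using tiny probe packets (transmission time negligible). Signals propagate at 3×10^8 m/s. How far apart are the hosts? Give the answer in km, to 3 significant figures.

One-way propagation = RTT/2 = 2.39 ms.
d = s × t = 300000000 × 0.00239 = 717 km.

717 km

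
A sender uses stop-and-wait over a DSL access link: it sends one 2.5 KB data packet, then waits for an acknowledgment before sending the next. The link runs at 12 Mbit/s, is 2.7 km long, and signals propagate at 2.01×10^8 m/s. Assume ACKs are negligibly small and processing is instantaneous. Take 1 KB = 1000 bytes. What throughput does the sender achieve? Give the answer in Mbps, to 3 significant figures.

11.8 Mbps

t_tx = L/R = 20000/12000000 = 0.00166667 s.
t_prop = 2700/2.01e+08 = 1.34328e-05 s; RTT = 2.68657e-05 s.
Cycle = t_tx + RTT = 0.00169353 s.
Throughput = L / cycle = 20000 / 0.00169353 = 11.8 Mbps.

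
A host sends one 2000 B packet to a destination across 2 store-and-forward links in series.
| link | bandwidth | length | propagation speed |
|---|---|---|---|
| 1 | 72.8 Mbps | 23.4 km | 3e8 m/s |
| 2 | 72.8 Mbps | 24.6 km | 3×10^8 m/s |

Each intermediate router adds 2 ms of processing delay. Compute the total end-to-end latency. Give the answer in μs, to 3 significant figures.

2600 μs

L = 2000 × 8 = 16000 bits.
Transmission delay per hop = L/R = 16000/72800000 = 219.78 μs; 2 hops → 439.56 μs.
Propagation delays (d/s per hop): 78, 82 μs; sum = 160 μs.
Processing at 1 router(s): 1 × 2 ms = 2000 μs.
End-to-end = 2600 μs.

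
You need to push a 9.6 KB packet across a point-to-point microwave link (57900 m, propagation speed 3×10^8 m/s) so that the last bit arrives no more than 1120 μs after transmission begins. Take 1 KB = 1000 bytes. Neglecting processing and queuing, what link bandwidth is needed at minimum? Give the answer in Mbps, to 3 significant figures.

L = 76800 bits.
Propagation delay = 57900 / 300000000 = 193 μs.
Transmission budget = 1120 − 193 = 927 μs.
R ≥ L / t_tx = 76800 bits / 0.000927 s = 82.8 Mbps.

82.8 Mbps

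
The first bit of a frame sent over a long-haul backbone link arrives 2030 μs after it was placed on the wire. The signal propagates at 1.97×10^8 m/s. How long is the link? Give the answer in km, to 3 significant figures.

400 km

d = s × t_prop = 197000000 × 0.00203 = 400 km.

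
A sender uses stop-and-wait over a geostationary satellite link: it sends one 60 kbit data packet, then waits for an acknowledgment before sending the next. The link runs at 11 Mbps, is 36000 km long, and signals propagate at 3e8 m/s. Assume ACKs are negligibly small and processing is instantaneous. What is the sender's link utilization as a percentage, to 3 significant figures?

2.22 %

t_tx = L/R = 60000/11000000 = 0.00545455 s.
t_prop = 36000000/300000000 = 0.12 s; RTT = 0.24 s.
Cycle = t_tx + RTT = 0.245455 s.
Utilization = t_tx / cycle = 0.00545455/0.245455 = 2.22 %.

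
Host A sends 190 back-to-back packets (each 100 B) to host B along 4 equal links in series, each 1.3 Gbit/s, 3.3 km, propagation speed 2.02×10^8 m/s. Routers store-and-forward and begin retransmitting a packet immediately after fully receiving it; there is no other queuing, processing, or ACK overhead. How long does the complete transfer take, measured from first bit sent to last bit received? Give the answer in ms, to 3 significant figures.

Per-hop transmission t_tx = L/R = 800/1300000000 = 0.000615385 ms.
Per-hop propagation t_prop = 3300/202000000 = 0.0163366 ms.
Pipeline fill: first packet needs 4·t_tx to clear all hops; remaining 189 packets each add one t_tx.
Total = (4+190-1)·t_tx + 4·t_prop = 193·0.000615385 + 4·0.0163366 = 0.184 ms.

0.184 ms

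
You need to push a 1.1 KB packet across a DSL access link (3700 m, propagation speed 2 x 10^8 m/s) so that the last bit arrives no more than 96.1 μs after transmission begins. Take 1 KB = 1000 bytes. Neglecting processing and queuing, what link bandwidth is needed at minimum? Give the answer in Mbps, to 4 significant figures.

113.4 Mbps

L = 8800 bits.
Propagation delay = 3700 / 200000000 = 18.5 μs.
Transmission budget = 96.1 − 18.5 = 77.6 μs.
R ≥ L / t_tx = 8800 bits / 7.76e-05 s = 113.4 Mbps.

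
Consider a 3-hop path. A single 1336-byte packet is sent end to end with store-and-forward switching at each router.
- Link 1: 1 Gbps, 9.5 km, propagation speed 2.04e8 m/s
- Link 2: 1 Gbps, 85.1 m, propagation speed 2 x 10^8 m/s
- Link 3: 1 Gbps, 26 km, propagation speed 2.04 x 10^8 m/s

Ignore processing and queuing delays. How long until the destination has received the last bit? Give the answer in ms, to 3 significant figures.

0.207 ms

L = 1336 × 8 = 10688 bits.
Transmission delay per hop = L/R = 10688/1000000000 = 0.010688 ms; 3 hops → 0.032064 ms.
Propagation delays (d/s per hop): 0.0465686, 0.0004255, 0.127451 ms; sum = 0.174445 ms.
End-to-end = 0.207 ms.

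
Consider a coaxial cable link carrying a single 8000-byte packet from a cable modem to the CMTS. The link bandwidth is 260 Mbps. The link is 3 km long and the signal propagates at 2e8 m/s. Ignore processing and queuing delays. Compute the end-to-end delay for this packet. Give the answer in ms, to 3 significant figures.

L = 8000 × 8 = 64000 bits.
Transmission delay = L/R = 64000 / 260000000 = 0.246154 ms.
Propagation delay = d/s = 3000 m / 200000000 m/s = 0.015 ms.
Total = 0.261 ms.

0.261 ms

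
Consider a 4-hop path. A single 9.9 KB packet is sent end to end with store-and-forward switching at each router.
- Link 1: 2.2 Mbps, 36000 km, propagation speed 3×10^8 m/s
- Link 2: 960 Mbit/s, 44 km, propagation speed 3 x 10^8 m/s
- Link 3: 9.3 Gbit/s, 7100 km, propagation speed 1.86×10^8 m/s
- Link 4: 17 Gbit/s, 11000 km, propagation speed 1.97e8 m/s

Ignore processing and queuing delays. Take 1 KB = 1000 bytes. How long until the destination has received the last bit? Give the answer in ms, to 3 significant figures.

250 ms

L = 79200 bits.
Transmission delays (L/R per hop): 36, 0.0825, 0.00851613, 0.00465882 ms; sum = 36.0957 ms.
Propagation delays (d/s per hop): 120, 0.146667, 38.172, 55.8376 ms; sum = 214.156 ms.
End-to-end = 250 ms.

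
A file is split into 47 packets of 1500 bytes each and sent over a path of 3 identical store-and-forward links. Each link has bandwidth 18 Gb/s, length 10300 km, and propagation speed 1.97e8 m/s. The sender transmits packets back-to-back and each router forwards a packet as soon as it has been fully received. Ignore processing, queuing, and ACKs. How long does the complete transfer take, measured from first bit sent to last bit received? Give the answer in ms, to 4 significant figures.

Per-hop transmission t_tx = L/R = 12000/18000000000 = 0.000666667 ms.
Per-hop propagation t_prop = 10300000/197000000 = 52.2843 ms.
Pipeline fill: first packet needs 3·t_tx to clear all hops; remaining 46 packets each add one t_tx.
Total = (3+47-1)·t_tx + 3·t_prop = 49·0.000666667 + 3·52.2843 = 156.9 ms.

156.9 ms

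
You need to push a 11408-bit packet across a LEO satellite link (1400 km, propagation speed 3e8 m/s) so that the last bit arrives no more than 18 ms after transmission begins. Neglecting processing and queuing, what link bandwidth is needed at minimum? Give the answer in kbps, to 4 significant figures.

855.6 kbps

Propagation delay = 1400000 / 300000000 = 4.66667 ms.
Transmission budget = 18 − 4.66667 = 13.3333 ms.
R ≥ L / t_tx = 11408 bits / 0.0133333 s = 855.6 kbps.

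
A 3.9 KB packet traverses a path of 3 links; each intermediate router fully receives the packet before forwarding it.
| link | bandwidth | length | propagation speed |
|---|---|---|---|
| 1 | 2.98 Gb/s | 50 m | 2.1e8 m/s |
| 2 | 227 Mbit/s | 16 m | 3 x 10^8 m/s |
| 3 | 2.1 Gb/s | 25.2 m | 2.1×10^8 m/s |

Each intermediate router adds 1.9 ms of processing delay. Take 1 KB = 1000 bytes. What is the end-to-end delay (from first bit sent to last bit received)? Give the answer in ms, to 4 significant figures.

3.963 ms

L = 31200 bits.
Transmission delays (L/R per hop): 0.0104698, 0.137445, 0.0148571 ms; sum = 0.162772 ms.
Propagation delays (d/s per hop): 0.000238095, 5.33333e-05, 0.00012 ms; sum = 0.000411429 ms.
Processing at 2 router(s): 2 × 1.9 ms = 3.8 ms.
End-to-end = 3.963 ms.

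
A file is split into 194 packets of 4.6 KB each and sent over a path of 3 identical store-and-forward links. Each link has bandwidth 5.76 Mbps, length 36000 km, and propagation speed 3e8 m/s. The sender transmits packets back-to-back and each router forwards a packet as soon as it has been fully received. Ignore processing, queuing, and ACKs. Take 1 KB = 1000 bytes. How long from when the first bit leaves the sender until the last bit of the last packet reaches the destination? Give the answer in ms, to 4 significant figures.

1612 ms

Per-hop transmission t_tx = L/R = 36800/5760000 = 6.38889 ms.
Per-hop propagation t_prop = 36000000/300000000 = 120 ms.
Pipeline fill: first packet needs 3·t_tx to clear all hops; remaining 193 packets each add one t_tx.
Total = (3+194-1)·t_tx + 3·t_prop = 196·6.38889 + 3·120 = 1612 ms.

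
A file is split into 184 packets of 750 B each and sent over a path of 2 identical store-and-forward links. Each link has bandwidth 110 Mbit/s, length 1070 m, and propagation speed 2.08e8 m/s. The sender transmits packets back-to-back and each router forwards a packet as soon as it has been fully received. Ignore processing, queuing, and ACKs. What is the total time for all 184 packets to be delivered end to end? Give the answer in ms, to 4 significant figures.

Per-hop transmission t_tx = L/R = 6000/110000000 = 0.0545455 ms.
Per-hop propagation t_prop = 1070/208000000 = 0.00514423 ms.
Pipeline fill: first packet needs 2·t_tx to clear all hops; remaining 183 packets each add one t_tx.
Total = (2+184-1)·t_tx + 2·t_prop = 185·0.0545455 + 2·0.00514423 = 10.10 ms.

10.10 ms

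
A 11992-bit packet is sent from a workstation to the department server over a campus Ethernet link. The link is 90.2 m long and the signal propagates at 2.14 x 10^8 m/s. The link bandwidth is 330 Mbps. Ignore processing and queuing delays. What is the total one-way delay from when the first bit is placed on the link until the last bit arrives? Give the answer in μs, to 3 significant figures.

36.8 μs

Transmission delay = L/R = 11992 / 330000000 = 36.3394 μs.
Propagation delay = d/s = 90.2 m / 214000000 m/s = 0.421495 μs.
Total = 36.8 μs.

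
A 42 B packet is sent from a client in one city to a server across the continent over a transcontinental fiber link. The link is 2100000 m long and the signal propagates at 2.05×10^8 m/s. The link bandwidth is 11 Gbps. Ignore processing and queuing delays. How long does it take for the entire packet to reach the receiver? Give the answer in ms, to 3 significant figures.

10.2 ms

L = 42 × 8 = 336 bits.
Transmission delay = L/R = 336 / 11000000000 = 3.05455e-05 ms.
Propagation delay = d/s = 2100000 m / 2.05e+08 m/s = 10.2439 ms.
Total = 10.2 ms.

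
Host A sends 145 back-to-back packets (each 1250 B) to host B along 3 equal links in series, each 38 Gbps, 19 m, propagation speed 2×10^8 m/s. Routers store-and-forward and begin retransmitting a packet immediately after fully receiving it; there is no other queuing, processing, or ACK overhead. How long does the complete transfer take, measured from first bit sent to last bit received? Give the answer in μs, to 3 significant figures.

Per-hop transmission t_tx = L/R = 10000/38000000000 = 0.263158 μs.
Per-hop propagation t_prop = 19/200000000 = 0.095 μs.
Pipeline fill: first packet needs 3·t_tx to clear all hops; remaining 144 packets each add one t_tx.
Total = (3+145-1)·t_tx + 3·t_prop = 147·0.263158 + 3·0.095 = 39.0 μs.

39.0 μs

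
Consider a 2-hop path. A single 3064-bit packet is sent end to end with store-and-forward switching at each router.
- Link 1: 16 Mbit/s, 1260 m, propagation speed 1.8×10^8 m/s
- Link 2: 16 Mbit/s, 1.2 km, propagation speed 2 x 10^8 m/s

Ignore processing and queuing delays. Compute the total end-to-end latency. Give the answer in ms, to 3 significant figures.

0.396 ms

Transmission delay per hop = L/R = 3064/16000000 = 0.1915 ms; 2 hops → 0.383 ms.
Propagation delays (d/s per hop): 0.007, 0.006 ms; sum = 0.013 ms.
End-to-end = 0.396 ms.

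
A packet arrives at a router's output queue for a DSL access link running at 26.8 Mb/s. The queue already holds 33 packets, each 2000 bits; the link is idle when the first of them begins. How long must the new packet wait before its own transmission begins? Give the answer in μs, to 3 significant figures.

Each queued packet: L/R = 2000/26800000 = 74.6269 μs.
33 queued → 2462.69 μs.
Queuing delay = 2460 μs.

2460 μs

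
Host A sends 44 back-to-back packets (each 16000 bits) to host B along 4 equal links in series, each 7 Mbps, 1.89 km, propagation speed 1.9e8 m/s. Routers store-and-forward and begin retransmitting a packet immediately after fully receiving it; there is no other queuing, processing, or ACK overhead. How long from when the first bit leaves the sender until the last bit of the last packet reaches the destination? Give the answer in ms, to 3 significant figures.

107 ms

Per-hop transmission t_tx = L/R = 16000/7000000 = 2.28571 ms.
Per-hop propagation t_prop = 1890/190000000 = 0.00994737 ms.
Pipeline fill: first packet needs 4·t_tx to clear all hops; remaining 43 packets each add one t_tx.
Total = (4+44-1)·t_tx + 4·t_prop = 47·2.28571 + 4·0.00994737 = 107 ms.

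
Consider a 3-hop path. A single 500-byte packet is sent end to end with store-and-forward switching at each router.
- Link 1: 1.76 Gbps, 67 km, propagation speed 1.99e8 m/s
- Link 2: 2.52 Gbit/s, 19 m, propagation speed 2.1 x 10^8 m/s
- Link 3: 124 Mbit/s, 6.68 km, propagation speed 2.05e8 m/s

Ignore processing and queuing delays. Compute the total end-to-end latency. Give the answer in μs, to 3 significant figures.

405 μs

L = 500 × 8 = 4000 bits.
Transmission delays (L/R per hop): 2.27273, 1.5873, 32.2581 μs; sum = 36.1181 μs.
Propagation delays (d/s per hop): 336.683, 0.0904762, 32.5854 μs; sum = 369.359 μs.
End-to-end = 405 μs.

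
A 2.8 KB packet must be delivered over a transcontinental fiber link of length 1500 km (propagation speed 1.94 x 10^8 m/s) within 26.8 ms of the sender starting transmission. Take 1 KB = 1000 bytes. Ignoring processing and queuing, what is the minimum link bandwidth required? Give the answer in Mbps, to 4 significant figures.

1.175 Mbps

L = 22400 bits.
Propagation delay = 1500000 / 194000000 = 7.73196 ms.
Transmission budget = 26.8 − 7.73196 = 19.068 ms.
R ≥ L / t_tx = 22400 bits / 0.019068 s = 1.175 Mbps.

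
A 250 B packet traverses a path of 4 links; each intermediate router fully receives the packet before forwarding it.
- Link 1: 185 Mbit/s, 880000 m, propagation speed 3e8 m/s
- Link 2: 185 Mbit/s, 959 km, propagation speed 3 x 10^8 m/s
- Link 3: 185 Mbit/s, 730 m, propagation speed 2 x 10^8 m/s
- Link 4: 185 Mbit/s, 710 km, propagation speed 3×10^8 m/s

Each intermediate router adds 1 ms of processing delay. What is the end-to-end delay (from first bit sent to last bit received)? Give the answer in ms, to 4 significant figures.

11.54 ms

L = 250 × 8 = 2000 bits.
Transmission delay per hop = L/R = 2000/185000000 = 0.0108108 ms; 4 hops → 0.0432432 ms.
Propagation delays (d/s per hop): 2.93333, 3.19667, 0.00365, 2.36667 ms; sum = 8.50032 ms.
Processing at 3 router(s): 3 × 1 ms = 3 ms.
End-to-end = 11.54 ms.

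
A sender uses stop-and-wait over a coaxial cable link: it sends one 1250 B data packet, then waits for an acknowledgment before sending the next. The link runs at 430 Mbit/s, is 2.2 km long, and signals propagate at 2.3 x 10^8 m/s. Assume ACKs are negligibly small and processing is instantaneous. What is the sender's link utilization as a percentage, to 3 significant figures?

t_tx = L/R = 10000/430000000 = 2.32558e-05 s.
t_prop = 2200/2.3e+08 = 9.56522e-06 s; RTT = 1.91304e-05 s.
Cycle = t_tx + RTT = 4.23862e-05 s.
Utilization = t_tx / cycle = 2.32558e-05/4.23862e-05 = 54.9 %.

54.9 %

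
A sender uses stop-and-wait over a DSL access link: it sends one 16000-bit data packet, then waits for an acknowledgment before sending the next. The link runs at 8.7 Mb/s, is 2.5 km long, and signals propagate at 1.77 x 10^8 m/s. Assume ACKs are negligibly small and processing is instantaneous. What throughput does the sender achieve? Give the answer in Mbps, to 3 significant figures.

8.57 Mbps

t_tx = L/R = 16000/8700000 = 0.00183908 s.
t_prop = 2500/177000000 = 1.41243e-05 s; RTT = 2.82486e-05 s.
Cycle = t_tx + RTT = 0.00186733 s.
Throughput = L / cycle = 16000 / 0.00186733 = 8.57 Mbps.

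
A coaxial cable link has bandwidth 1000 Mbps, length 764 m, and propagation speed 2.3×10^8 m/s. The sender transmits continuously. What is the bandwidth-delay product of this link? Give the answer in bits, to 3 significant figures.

Propagation delay = 764 / 2.3e+08 = 3.32174e-06 s.
BDP = R × t_prop = 1000000000 × 3.32174e-06 = 3321.74 bits.

3320 bits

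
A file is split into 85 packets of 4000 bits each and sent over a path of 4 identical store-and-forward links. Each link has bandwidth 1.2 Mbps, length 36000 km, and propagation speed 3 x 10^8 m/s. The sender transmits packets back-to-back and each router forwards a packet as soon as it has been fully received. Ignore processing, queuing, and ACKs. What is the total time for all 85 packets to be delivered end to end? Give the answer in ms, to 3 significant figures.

773 ms

Per-hop transmission t_tx = L/R = 4000/1200000 = 3.33333 ms.
Per-hop propagation t_prop = 36000000/300000000 = 120 ms.
Pipeline fill: first packet needs 4·t_tx to clear all hops; remaining 84 packets each add one t_tx.
Total = (4+85-1)·t_tx + 4·t_prop = 88·3.33333 + 4·120 = 773 ms.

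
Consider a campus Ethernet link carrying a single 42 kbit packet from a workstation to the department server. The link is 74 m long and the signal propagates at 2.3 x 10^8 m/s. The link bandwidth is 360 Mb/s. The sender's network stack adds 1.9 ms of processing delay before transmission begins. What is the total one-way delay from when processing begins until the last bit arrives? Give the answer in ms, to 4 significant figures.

L = 42000 bits.
Transmission delay = L/R = 42000 / 360000000 = 0.116667 ms.
Propagation delay = d/s = 74 m / 2.3e+08 m/s = 0.000321739 ms.
Plus processing delay 1.9 ms = 1.9 ms.
Total = 2.017 ms.

2.017 ms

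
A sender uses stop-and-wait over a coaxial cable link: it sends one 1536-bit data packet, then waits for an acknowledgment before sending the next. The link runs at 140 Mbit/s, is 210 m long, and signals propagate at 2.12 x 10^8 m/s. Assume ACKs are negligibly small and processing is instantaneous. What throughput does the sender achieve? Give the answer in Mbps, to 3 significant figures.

t_tx = L/R = 1536/140000000 = 1.09714e-05 s.
t_prop = 210/212000000 = 9.90566e-07 s; RTT = 1.98113e-06 s.
Cycle = t_tx + RTT = 1.29526e-05 s.
Throughput = L / cycle = 1536 / 1.29526e-05 = 119 Mbps.

119 Mbps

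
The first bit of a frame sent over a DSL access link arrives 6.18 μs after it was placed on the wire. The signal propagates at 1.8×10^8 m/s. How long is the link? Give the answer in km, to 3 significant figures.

1.11 km

d = s × t_prop = 180000000 × 6.18e-06 = 1.11 km.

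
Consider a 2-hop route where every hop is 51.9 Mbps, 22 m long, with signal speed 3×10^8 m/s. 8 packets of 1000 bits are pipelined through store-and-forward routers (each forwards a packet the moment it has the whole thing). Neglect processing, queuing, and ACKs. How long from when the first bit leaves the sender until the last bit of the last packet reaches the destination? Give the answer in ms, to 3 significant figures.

0.174 ms

Per-hop transmission t_tx = L/R = 1000/51900000 = 0.0192678 ms.
Per-hop propagation t_prop = 22/300000000 = 7.33333e-05 ms.
Pipeline fill: first packet needs 2·t_tx to clear all hops; remaining 7 packets each add one t_tx.
Total = (2+8-1)·t_tx + 2·t_prop = 9·0.0192678 + 2·7.33333e-05 = 0.174 ms.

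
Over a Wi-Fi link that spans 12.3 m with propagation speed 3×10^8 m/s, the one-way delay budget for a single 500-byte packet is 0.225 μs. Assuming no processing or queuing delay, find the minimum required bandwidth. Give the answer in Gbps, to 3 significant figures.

L = 4000 bits.
Propagation delay = 12.3 / 300000000 = 0.041 μs.
Transmission budget = 0.225 − 0.041 = 0.184 μs.
R ≥ L / t_tx = 4000 bits / 1.84e-07 s = 21.7 Gbps.

21.7 Gbps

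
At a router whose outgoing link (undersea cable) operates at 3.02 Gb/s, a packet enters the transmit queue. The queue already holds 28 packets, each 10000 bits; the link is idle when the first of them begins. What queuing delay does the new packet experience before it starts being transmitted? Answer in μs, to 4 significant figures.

Each queued packet: L/R = 10000/3020000000 = 3.31126 μs.
28 queued → 92.7152 μs.
Queuing delay = 92.72 μs.

92.72 μs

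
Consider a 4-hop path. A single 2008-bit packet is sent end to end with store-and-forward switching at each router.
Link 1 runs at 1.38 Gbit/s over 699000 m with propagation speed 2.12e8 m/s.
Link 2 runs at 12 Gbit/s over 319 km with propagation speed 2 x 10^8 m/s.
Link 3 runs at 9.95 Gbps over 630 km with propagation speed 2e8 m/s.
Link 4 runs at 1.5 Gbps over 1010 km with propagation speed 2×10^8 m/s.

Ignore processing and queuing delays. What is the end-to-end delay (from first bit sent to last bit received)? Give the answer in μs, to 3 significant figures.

13100 μs

Transmission delays (L/R per hop): 1.45507, 0.167333, 0.201809, 1.33867 μs; sum = 3.16288 μs.
Propagation delays (d/s per hop): 3297.17, 1595, 3150, 5050 μs; sum = 13092.2 μs.
End-to-end = 13100 μs.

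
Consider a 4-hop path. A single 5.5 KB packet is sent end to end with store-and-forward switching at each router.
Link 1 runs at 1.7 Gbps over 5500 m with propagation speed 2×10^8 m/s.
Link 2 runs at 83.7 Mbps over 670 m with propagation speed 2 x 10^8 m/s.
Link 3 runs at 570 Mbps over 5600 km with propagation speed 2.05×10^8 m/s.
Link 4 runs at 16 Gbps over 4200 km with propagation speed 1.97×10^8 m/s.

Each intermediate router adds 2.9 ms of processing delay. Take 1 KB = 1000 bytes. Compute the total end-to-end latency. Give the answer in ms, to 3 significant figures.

58.0 ms

L = 44000 bits.
Transmission delays (L/R per hop): 0.0258824, 0.525687, 0.077193, 0.00275 ms; sum = 0.631512 ms.
Propagation delays (d/s per hop): 0.0275, 0.00335, 27.3171, 21.3198 ms; sum = 48.6677 ms.
Processing at 3 router(s): 3 × 2.9 ms = 8.7 ms.
End-to-end = 58.0 ms.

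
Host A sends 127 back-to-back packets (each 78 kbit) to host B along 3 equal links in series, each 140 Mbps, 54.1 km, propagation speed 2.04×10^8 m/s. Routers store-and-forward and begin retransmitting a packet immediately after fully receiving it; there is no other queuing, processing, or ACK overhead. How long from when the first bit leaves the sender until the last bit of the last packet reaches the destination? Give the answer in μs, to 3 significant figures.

72700 μs

Per-hop transmission t_tx = L/R = 78000/140000000 = 557.143 μs.
Per-hop propagation t_prop = 54100/204000000 = 265.196 μs.
Pipeline fill: first packet needs 3·t_tx to clear all hops; remaining 126 packets each add one t_tx.
Total = (3+127-1)·t_tx + 3·t_prop = 129·557.143 + 3·265.196 = 72700 μs.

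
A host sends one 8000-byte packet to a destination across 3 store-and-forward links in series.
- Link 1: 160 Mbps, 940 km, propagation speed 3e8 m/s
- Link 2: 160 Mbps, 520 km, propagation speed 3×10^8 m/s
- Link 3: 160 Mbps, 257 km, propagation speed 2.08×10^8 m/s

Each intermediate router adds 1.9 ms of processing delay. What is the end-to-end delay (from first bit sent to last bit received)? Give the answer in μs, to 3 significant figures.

11100 μs

L = 8000 × 8 = 64000 bits.
Transmission delay per hop = L/R = 64000/160000000 = 400 μs; 3 hops → 1200 μs.
Propagation delays (d/s per hop): 3133.33, 1733.33, 1235.58 μs; sum = 6102.24 μs.
Processing at 2 router(s): 2 × 1.9 ms = 3800 μs.
End-to-end = 11100 μs.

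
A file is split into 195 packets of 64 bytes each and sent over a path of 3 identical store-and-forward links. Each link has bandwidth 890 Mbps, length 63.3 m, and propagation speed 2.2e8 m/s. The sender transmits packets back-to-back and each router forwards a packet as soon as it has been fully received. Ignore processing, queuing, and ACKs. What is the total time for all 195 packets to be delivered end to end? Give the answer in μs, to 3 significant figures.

Per-hop transmission t_tx = L/R = 512/890000000 = 0.575281 μs.
Per-hop propagation t_prop = 63.3/2.2e+08 = 0.287727 μs.
Pipeline fill: first packet needs 3·t_tx to clear all hops; remaining 194 packets each add one t_tx.
Total = (3+195-1)·t_tx + 3·t_prop = 197·0.575281 + 3·0.287727 = 114 μs.

114 μs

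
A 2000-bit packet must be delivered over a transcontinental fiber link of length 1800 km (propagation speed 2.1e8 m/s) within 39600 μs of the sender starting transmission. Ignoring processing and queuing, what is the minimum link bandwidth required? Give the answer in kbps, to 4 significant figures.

Propagation delay = 1800000 / 210000000 = 8571.43 μs.
Transmission budget = 39600 − 8571.43 = 31028.6 μs.
R ≥ L / t_tx = 2000 bits / 0.0310286 s = 64.46 kbps.

64.46 kbps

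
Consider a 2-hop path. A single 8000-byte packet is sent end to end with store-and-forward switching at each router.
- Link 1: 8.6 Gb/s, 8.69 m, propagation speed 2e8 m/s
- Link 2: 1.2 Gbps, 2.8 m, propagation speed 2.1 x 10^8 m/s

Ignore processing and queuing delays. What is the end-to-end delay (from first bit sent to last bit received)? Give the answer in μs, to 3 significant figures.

L = 8000 × 8 = 64000 bits.
Transmission delays (L/R per hop): 7.44186, 53.3333 μs; sum = 60.7752 μs.
Propagation delays (d/s per hop): 0.04345, 0.0133333 μs; sum = 0.0567833 μs.
End-to-end = 60.8 μs.

60.8 μs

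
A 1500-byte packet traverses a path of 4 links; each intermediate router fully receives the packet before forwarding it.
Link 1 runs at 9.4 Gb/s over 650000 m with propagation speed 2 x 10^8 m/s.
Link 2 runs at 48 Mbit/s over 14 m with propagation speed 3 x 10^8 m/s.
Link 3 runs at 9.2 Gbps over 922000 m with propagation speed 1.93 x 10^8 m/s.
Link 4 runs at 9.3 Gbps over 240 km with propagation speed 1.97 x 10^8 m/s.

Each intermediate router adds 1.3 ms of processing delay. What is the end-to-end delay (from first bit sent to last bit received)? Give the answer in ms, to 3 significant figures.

L = 1500 × 8 = 12000 bits.
Transmission delays (L/R per hop): 0.0012766, 0.25, 0.00130435, 0.00129032 ms; sum = 0.253871 ms.
Propagation delays (d/s per hop): 3.25, 4.66667e-05, 4.7772, 1.21827 ms; sum = 9.24552 ms.
Processing at 3 router(s): 3 × 1.3 ms = 3.9 ms.
End-to-end = 13.4 ms.

13.4 ms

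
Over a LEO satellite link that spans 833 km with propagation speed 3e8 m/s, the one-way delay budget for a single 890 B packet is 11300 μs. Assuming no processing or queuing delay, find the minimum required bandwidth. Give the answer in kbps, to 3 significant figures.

L = 7120 bits.
Propagation delay = 833000 / 300000000 = 2776.67 μs.
Transmission budget = 11300 − 2776.67 = 8523.33 μs.
R ≥ L / t_tx = 7120 bits / 0.00852333 s = 835 kbps.

835 kbps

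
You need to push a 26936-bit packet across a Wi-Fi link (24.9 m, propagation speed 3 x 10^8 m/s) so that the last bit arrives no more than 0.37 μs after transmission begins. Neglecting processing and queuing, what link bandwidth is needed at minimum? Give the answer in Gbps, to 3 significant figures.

93.9 Gbps

Propagation delay = 24.9 / 300000000 = 0.083 μs.
Transmission budget = 0.37 − 0.083 = 0.287 μs.
R ≥ L / t_tx = 26936 bits / 2.87e-07 s = 93.9 Gbps.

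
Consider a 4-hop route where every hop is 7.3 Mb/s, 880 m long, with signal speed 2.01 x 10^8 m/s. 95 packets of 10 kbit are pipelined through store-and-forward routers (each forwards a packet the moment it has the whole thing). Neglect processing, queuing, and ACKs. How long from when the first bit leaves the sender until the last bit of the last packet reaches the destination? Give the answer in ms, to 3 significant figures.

134 ms

Per-hop transmission t_tx = L/R = 10000/7300000 = 1.36986 ms.
Per-hop propagation t_prop = 880/2.01e+08 = 0.00437811 ms.
Pipeline fill: first packet needs 4·t_tx to clear all hops; remaining 94 packets each add one t_tx.
Total = (4+95-1)·t_tx + 4·t_prop = 98·1.36986 + 4·0.00437811 = 134 ms.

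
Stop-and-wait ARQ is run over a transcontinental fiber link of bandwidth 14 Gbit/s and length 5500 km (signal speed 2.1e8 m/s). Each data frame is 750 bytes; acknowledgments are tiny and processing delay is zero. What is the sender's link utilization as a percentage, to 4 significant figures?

0.0008182 %

t_tx = L/R = 6000/14000000000 = 4.28571e-07 s.
t_prop = 5500000/210000000 = 0.0261905 s; RTT = 0.052381 s.
Cycle = t_tx + RTT = 0.0523814 s.
Utilization = t_tx / cycle = 4.28571e-07/0.0523814 = 0.0008182 %.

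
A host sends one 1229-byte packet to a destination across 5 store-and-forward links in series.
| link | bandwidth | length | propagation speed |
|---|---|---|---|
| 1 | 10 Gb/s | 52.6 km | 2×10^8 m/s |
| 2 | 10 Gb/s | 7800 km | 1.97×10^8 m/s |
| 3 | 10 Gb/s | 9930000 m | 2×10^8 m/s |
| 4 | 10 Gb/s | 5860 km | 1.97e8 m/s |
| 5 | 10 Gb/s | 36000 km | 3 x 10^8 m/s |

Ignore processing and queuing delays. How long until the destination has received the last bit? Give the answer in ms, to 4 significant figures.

L = 1229 × 8 = 9832 bits.
Transmission delay per hop = L/R = 9832/10000000000 = 0.0009832 ms; 5 hops → 0.004916 ms.
Propagation delays (d/s per hop): 0.263, 39.5939, 49.65, 29.7462, 120 ms; sum = 239.253 ms.
End-to-end = 239.3 ms.

239.3 ms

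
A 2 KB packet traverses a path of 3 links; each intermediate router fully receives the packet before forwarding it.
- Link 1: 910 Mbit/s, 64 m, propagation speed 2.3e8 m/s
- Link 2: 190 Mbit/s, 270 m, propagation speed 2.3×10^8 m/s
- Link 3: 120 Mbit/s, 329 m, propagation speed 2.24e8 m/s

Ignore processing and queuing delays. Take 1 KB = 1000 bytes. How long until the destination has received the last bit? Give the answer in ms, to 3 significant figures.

0.238 ms

L = 16000 bits.
Transmission delays (L/R per hop): 0.0175824, 0.0842105, 0.133333 ms; sum = 0.235126 ms.
Propagation delays (d/s per hop): 0.000278261, 0.00117391, 0.00146875 ms; sum = 0.00292092 ms.
End-to-end = 0.238 ms.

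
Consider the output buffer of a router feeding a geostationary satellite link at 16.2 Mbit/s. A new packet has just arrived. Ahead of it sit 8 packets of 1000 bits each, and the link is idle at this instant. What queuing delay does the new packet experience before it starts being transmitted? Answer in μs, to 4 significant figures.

493.8 μs

Each queued packet: L/R = 1000/16200000 = 61.7284 μs.
8 queued → 493.827 μs.
Queuing delay = 493.8 μs.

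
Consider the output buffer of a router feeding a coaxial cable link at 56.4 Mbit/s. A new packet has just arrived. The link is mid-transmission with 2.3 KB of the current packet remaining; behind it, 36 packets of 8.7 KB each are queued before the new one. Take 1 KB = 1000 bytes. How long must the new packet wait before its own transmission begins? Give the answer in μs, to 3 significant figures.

Each queued packet: L/R = 69600/56400000 = 1234.04 μs.
36 queued → 44425.5 μs.
Plus remaining 18400 bits of current packet: 326.241 μs.
Queuing delay = 44800 μs.

44800 μs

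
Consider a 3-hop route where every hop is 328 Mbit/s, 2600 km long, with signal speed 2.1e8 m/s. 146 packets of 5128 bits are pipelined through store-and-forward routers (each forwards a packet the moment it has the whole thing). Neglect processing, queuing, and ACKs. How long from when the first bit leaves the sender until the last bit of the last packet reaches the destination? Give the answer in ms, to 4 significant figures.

Per-hop transmission t_tx = L/R = 5128/328000000 = 0.0156341 ms.
Per-hop propagation t_prop = 2600000/210000000 = 12.381 ms.
Pipeline fill: first packet needs 3·t_tx to clear all hops; remaining 145 packets each add one t_tx.
Total = (3+146-1)·t_tx + 3·t_prop = 148·0.0156341 + 3·12.381 = 39.46 ms.

39.46 ms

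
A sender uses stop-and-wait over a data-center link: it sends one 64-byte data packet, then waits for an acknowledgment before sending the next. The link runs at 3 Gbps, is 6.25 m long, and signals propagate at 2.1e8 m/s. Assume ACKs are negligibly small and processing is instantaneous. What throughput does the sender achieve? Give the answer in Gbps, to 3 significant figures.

t_tx = L/R = 512/3000000000 = 1.70667e-07 s.
t_prop = 6.25/210000000 = 2.97619e-08 s; RTT = 5.95238e-08 s.
Cycle = t_tx + RTT = 2.3019e-07 s.
Throughput = L / cycle = 512 / 2.3019e-07 = 2.22 Gbps.

2.22 Gbps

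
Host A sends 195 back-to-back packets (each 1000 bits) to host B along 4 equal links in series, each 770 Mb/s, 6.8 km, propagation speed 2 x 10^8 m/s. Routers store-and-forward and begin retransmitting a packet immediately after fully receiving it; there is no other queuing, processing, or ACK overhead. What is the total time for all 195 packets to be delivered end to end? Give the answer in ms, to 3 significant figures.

Per-hop transmission t_tx = L/R = 1000/770000000 = 0.0012987 ms.
Per-hop propagation t_prop = 6800/200000000 = 0.034 ms.
Pipeline fill: first packet needs 4·t_tx to clear all hops; remaining 194 packets each add one t_tx.
Total = (4+195-1)·t_tx + 4·t_prop = 198·0.0012987 + 4·0.034 = 0.393 ms.

0.393 ms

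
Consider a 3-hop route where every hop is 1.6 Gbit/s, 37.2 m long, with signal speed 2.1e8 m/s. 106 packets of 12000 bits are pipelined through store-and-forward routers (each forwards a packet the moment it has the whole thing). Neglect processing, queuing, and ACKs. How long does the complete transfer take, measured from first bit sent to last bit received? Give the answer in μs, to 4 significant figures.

810.5 μs

Per-hop transmission t_tx = L/R = 12000/1600000000 = 7.5 μs.
Per-hop propagation t_prop = 37.2/210000000 = 0.177143 μs.
Pipeline fill: first packet needs 3·t_tx to clear all hops; remaining 105 packets each add one t_tx.
Total = (3+106-1)·t_tx + 3·t_prop = 108·7.5 + 3·0.177143 = 810.5 μs.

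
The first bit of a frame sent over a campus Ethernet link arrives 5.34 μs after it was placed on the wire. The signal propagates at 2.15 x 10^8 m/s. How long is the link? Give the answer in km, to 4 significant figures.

1.148 km

d = s × t_prop = 215000000 × 5.34e-06 = 1.148 km.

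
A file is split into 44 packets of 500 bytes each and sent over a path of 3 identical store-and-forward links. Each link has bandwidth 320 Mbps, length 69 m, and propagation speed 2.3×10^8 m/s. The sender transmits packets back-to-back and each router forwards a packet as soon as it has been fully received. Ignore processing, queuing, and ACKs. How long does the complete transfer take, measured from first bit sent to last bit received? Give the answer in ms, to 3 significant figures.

0.576 ms

Per-hop transmission t_tx = L/R = 4000/320000000 = 0.0125 ms.
Per-hop propagation t_prop = 69/2.3e+08 = 0.0003 ms.
Pipeline fill: first packet needs 3·t_tx to clear all hops; remaining 43 packets each add one t_tx.
Total = (3+44-1)·t_tx + 3·t_prop = 46·0.0125 + 3·0.0003 = 0.576 ms.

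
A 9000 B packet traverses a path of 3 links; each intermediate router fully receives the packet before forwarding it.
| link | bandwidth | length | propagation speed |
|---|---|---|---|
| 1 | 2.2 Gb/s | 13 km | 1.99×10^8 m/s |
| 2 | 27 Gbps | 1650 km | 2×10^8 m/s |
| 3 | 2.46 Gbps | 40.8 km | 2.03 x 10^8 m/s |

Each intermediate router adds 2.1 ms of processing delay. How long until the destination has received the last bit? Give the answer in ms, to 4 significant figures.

12.78 ms

L = 9000 × 8 = 72000 bits.
Transmission delays (L/R per hop): 0.0327273, 0.00266667, 0.0292683 ms; sum = 0.0646622 ms.
Propagation delays (d/s per hop): 0.0653266, 8.25, 0.200985 ms; sum = 8.51631 ms.
Processing at 2 router(s): 2 × 2.1 ms = 4.2 ms.
End-to-end = 12.78 ms.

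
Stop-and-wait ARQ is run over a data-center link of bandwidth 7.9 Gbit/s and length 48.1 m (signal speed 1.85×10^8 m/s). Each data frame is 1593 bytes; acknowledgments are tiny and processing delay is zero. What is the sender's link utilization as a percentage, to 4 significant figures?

75.62 %

t_tx = L/R = 12744/7900000000 = 1.61316e-06 s.
t_prop = 48.1/185000000 = 2.6e-07 s; RTT = 5.2e-07 s.
Cycle = t_tx + RTT = 2.13316e-06 s.
Utilization = t_tx / cycle = 1.61316e-06/2.13316e-06 = 75.62 %.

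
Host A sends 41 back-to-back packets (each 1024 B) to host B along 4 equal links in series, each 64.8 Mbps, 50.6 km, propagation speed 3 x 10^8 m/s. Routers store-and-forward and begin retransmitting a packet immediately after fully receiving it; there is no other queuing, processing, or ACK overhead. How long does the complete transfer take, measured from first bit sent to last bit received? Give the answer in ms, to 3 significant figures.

Per-hop transmission t_tx = L/R = 8192/64800000 = 0.12642 ms.
Per-hop propagation t_prop = 50600/300000000 = 0.168667 ms.
Pipeline fill: first packet needs 4·t_tx to clear all hops; remaining 40 packets each add one t_tx.
Total = (4+41-1)·t_tx + 4·t_prop = 44·0.12642 + 4·0.168667 = 6.24 ms.

6.24 ms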